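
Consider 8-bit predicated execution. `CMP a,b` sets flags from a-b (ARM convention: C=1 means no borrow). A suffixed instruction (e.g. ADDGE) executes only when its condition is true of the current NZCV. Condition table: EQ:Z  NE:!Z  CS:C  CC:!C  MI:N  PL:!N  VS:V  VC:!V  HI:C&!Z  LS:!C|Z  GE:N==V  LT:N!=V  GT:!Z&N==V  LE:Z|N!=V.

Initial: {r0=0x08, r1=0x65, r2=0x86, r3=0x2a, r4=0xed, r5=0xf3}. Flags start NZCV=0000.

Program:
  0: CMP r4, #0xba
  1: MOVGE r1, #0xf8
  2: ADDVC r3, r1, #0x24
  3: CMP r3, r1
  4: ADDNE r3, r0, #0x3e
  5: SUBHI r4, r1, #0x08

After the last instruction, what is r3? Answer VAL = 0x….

[0] flags=0010 → (cmp)
[1] flags=0010 GE?T → r1=0xf8
[2] flags=0010 VC?T → r3=0x1c
[3] flags=0000 → (cmp)
[4] flags=0000 NE?T → r3=0x46
[5] flags=0000 HI?F → skip

VAL = 0x46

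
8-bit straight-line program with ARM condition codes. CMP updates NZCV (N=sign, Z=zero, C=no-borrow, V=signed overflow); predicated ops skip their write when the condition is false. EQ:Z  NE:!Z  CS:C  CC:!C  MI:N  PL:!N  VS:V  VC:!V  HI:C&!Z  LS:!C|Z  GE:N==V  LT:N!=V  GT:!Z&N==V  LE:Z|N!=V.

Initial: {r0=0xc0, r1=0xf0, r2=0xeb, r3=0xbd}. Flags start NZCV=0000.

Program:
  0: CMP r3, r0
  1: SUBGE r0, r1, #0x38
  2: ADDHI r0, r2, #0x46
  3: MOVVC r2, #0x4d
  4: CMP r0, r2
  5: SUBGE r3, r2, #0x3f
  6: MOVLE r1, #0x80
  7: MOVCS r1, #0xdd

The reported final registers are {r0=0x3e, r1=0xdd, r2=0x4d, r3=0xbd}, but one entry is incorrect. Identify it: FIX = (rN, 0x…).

[0] flags=1000 → (cmp)
[1] flags=1000 GE?F → skip
[2] flags=1000 HI?F → skip
[3] flags=1000 VC?T → r2=0x4d
[4] flags=0011 → (cmp)
[5] flags=0011 GE?F → skip
[6] flags=0011 LE?T → r1=0x80
[7] flags=0011 CS?T → r1=0xdd

FIX = (r0, 0xc0)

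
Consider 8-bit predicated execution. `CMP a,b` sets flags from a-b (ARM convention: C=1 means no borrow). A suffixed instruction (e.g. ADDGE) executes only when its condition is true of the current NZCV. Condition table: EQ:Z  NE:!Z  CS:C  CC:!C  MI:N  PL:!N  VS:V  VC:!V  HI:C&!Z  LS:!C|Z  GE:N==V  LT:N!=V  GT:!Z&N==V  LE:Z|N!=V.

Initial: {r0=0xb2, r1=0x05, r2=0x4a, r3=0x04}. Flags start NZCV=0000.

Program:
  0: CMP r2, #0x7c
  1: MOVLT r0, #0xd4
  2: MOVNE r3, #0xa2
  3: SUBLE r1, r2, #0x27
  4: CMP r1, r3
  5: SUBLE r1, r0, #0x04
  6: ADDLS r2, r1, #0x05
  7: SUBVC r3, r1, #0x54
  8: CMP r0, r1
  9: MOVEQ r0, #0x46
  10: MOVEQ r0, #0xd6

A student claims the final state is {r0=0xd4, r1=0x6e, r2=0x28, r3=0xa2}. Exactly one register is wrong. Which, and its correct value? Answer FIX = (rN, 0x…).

FIX = (r1, 0x23)

0: ✓ CMP  NZCV=1000
1: ✓ MOVLT  r0←0xd4
2: ✓ MOVNE  r3←0xa2
3: ✓ SUBLE  r1←0x23
4: ✓ CMP  NZCV=1001
5: · SUBLE
6: ✓ ADDLS  r2←0x28
7: · SUBVC
8: ✓ CMP  NZCV=1010
9: · MOVEQ
10: · MOVEQ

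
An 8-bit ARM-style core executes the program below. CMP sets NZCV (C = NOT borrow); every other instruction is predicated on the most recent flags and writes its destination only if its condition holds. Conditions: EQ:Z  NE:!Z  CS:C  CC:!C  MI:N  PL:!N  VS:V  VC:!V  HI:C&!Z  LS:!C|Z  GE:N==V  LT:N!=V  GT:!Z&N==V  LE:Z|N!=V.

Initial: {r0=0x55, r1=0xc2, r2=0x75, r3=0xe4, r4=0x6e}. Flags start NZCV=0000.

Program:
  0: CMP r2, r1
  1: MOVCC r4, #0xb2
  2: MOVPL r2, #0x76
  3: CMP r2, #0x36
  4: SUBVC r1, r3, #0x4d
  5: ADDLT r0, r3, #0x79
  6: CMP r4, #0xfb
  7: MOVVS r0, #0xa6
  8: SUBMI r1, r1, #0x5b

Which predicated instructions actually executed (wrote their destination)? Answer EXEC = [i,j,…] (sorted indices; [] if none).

0: ✓ CMP  NZCV=1001
1: ✓ MOVCC  r4←0xb2
2: · MOVPL
3: ✓ CMP  NZCV=0010
4: ✓ SUBVC  r1←0x97
5: · ADDLT
6: ✓ CMP  NZCV=1000
7: · MOVVS
8: ✓ SUBMI  r1←0x3c

EXEC = [1,4,8]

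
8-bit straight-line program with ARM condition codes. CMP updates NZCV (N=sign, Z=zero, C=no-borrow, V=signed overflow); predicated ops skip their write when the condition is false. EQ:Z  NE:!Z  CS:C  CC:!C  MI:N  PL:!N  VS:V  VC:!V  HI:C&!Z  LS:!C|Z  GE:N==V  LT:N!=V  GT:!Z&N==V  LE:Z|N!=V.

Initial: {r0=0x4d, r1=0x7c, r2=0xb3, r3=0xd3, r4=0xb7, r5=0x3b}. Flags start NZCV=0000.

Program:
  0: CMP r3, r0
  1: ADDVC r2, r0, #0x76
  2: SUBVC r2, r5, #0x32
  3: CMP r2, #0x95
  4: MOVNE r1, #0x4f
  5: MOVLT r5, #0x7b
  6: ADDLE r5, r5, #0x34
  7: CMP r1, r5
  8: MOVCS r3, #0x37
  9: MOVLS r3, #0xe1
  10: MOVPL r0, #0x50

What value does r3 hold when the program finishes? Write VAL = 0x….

VAL = 0x37

0: ✓ CMP  NZCV=1010
1: ✓ ADDVC  r2←0xc3
2: ✓ SUBVC  r2←0x09
3: ✓ CMP  NZCV=0000
4: ✓ MOVNE  r1←0x4f
5: · MOVLT
6: · ADDLE
7: ✓ CMP  NZCV=0010
8: ✓ MOVCS  r3←0x37
9: · MOVLS
10: ✓ MOVPL  r0←0x50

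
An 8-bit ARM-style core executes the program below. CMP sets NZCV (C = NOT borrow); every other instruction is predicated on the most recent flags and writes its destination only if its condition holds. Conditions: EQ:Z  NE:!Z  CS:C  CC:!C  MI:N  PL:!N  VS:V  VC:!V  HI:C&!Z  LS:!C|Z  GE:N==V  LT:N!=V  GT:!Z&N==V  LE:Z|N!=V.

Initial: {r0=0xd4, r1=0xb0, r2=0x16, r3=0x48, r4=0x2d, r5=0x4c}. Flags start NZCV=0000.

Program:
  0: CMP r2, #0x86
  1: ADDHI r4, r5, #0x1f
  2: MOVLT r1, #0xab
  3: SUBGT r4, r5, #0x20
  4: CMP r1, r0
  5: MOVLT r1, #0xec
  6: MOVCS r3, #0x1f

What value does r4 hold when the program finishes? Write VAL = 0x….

VAL = 0x2c

[0] flags=1001 → (cmp)
[1] flags=1001 HI?F → skip
[2] flags=1001 LT?F → skip
[3] flags=1001 GT?T → r4=0x2c
[4] flags=1000 → (cmp)
[5] flags=1000 LT?T → r1=0xec
[6] flags=1000 CS?F → skip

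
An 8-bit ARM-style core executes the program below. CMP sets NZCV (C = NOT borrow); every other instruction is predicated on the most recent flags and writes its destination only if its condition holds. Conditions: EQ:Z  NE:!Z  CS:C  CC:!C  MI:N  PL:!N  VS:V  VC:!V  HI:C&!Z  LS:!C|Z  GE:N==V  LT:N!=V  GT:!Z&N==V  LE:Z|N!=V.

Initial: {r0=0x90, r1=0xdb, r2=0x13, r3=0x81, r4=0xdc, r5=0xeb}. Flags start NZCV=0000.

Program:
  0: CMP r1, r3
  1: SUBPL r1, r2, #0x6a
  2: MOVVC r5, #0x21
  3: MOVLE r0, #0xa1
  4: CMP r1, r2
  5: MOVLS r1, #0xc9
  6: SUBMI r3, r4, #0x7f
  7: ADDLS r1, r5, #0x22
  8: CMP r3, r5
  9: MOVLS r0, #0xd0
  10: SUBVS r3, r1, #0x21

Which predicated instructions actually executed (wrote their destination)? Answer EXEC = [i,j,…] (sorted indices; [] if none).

[0] flags=0010 → (cmp)
[1] flags=0010 PL?T → r1=0xa9
[2] flags=0010 VC?T → r5=0x21
[3] flags=0010 LE?F → skip
[4] flags=1010 → (cmp)
[5] flags=1010 LS?F → skip
[6] flags=1010 MI?T → r3=0x5d
[7] flags=1010 LS?F → skip
[8] flags=0010 → (cmp)
[9] flags=0010 LS?F → skip
[10] flags=0010 VS?F → skip

EXEC = [1,2,6]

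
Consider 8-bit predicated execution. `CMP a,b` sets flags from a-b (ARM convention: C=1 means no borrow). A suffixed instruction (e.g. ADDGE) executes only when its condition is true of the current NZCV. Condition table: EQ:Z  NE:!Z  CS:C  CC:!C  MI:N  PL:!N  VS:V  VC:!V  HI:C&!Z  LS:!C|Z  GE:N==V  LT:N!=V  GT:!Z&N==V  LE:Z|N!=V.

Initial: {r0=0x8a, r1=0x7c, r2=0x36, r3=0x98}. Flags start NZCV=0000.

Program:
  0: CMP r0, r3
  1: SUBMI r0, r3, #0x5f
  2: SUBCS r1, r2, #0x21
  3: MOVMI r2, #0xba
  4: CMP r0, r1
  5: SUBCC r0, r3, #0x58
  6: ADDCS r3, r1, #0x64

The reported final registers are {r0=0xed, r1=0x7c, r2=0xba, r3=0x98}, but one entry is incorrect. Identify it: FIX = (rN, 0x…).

FIX = (r0, 0x40)

0: ✓ CMP  NZCV=1000
1: ✓ SUBMI  r0←0x39
2: · SUBCS
3: ✓ MOVMI  r2←0xba
4: ✓ CMP  NZCV=1000
5: ✓ SUBCC  r0←0x40
6: · ADDCS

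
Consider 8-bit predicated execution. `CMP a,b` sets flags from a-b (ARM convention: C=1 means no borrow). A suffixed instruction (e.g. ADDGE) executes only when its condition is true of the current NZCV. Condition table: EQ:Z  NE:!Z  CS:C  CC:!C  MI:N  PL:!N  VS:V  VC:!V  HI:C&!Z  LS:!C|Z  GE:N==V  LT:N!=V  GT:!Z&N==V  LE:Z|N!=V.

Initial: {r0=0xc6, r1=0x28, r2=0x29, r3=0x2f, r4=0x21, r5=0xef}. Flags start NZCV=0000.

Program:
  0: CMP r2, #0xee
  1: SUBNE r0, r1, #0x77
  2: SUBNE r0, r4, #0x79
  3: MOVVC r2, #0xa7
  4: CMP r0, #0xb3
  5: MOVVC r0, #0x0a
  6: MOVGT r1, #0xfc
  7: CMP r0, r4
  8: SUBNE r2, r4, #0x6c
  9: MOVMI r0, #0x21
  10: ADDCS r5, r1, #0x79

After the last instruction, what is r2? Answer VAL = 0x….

[0] flags=0000 → (cmp)
[1] flags=0000 NE?T → r0=0xb1
[2] flags=0000 NE?T → r0=0xa8
[3] flags=0000 VC?T → r2=0xa7
[4] flags=1000 → (cmp)
[5] flags=1000 VC?T → r0=0x0a
[6] flags=1000 GT?F → skip
[7] flags=1000 → (cmp)
[8] flags=1000 NE?T → r2=0xb5
[9] flags=1000 MI?T → r0=0x21
[10] flags=1000 CS?F → skip

VAL = 0xb5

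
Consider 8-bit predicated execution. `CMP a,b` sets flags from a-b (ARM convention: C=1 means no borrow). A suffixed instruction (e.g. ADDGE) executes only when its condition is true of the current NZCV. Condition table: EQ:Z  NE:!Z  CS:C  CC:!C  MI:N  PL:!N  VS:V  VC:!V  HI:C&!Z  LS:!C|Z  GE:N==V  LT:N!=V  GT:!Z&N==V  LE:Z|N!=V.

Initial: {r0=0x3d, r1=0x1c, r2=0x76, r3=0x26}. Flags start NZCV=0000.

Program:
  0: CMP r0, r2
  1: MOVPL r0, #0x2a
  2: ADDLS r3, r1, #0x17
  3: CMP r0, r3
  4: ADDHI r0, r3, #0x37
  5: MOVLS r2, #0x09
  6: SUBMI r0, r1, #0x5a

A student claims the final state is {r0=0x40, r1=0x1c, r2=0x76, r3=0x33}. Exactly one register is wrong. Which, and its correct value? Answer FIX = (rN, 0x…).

FIX = (r0, 0x6a)

[0] flags=1000 → (cmp)
[1] flags=1000 PL?F → skip
[2] flags=1000 LS?T → r3=0x33
[3] flags=0010 → (cmp)
[4] flags=0010 HI?T → r0=0x6a
[5] flags=0010 LS?F → skip
[6] flags=0010 MI?F → skip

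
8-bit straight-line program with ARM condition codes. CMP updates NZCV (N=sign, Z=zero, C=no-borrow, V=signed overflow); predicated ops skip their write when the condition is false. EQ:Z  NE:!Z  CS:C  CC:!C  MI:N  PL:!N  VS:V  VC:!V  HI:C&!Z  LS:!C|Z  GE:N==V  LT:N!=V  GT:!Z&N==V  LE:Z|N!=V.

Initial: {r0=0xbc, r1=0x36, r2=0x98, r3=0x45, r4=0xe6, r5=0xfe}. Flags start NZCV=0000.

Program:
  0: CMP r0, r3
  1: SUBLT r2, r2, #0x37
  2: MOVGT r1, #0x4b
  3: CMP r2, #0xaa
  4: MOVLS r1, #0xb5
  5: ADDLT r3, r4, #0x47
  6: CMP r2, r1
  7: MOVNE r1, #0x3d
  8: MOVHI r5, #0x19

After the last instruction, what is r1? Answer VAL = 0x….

0: ✓ CMP  NZCV=0011
1: ✓ SUBLT  r2←0x61
2: · MOVGT
3: ✓ CMP  NZCV=1001
4: ✓ MOVLS  r1←0xb5
5: · ADDLT
6: ✓ CMP  NZCV=1001
7: ✓ MOVNE  r1←0x3d
8: · MOVHI

VAL = 0x3d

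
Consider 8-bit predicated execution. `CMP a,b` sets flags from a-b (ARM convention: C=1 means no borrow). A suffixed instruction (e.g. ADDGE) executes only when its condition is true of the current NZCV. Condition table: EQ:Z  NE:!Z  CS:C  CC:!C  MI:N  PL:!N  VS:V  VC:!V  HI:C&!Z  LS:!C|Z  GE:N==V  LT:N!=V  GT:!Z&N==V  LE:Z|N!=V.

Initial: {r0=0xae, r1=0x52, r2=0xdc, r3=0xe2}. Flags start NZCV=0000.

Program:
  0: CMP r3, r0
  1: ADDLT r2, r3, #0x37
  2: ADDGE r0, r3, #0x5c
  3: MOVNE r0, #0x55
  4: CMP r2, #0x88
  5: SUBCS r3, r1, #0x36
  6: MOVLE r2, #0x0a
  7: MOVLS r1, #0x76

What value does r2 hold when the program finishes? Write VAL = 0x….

VAL = 0xdc

[0] flags=0010 → (cmp)
[1] flags=0010 LT?F → skip
[2] flags=0010 GE?T → r0=0x3e
[3] flags=0010 NE?T → r0=0x55
[4] flags=0010 → (cmp)
[5] flags=0010 CS?T → r3=0x1c
[6] flags=0010 LE?F → skip
[7] flags=0010 LS?F → skip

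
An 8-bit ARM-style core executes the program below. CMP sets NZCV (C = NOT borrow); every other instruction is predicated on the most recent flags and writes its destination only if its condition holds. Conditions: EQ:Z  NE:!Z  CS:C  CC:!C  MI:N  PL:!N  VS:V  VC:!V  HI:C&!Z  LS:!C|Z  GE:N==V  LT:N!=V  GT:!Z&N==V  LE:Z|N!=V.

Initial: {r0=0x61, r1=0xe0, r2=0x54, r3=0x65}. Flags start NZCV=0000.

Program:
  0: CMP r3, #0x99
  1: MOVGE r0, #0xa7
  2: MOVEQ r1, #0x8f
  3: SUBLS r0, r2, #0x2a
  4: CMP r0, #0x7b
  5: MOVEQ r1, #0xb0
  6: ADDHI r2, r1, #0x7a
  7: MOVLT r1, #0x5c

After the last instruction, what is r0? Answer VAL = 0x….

0: ✓ CMP  NZCV=1001
1: ✓ MOVGE  r0←0xa7
2: · MOVEQ
3: ✓ SUBLS  r0←0x2a
4: ✓ CMP  NZCV=1000
5: · MOVEQ
6: · ADDHI
7: ✓ MOVLT  r1←0x5c

VAL = 0x2a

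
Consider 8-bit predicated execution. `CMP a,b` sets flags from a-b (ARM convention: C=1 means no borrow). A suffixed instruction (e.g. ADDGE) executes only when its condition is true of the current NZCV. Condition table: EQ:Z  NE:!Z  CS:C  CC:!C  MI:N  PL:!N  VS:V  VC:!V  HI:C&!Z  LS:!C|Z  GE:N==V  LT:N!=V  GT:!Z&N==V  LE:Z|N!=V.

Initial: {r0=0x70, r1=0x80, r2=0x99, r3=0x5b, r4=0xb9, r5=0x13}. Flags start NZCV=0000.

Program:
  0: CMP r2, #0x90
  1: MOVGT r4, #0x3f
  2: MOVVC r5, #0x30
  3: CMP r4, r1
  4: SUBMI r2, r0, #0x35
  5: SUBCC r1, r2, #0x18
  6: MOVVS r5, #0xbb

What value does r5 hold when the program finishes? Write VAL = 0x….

[0] flags=0010 → (cmp)
[1] flags=0010 GT?T → r4=0x3f
[2] flags=0010 VC?T → r5=0x30
[3] flags=1001 → (cmp)
[4] flags=1001 MI?T → r2=0x3b
[5] flags=1001 CC?T → r1=0x23
[6] flags=1001 VS?T → r5=0xbb

VAL = 0xbb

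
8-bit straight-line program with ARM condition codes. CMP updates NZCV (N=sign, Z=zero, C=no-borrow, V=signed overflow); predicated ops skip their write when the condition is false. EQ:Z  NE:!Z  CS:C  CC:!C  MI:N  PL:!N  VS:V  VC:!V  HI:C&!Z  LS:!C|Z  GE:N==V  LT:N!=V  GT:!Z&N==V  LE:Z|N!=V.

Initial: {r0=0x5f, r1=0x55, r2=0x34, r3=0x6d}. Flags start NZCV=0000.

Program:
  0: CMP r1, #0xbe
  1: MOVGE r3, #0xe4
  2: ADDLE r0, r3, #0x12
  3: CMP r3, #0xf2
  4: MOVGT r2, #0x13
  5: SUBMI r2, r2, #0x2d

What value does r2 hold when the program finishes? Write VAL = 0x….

VAL = 0x07

[0] flags=1001 → (cmp)
[1] flags=1001 GE?T → r3=0xe4
[2] flags=1001 LE?F → skip
[3] flags=1000 → (cmp)
[4] flags=1000 GT?F → skip
[5] flags=1000 MI?T → r2=0x07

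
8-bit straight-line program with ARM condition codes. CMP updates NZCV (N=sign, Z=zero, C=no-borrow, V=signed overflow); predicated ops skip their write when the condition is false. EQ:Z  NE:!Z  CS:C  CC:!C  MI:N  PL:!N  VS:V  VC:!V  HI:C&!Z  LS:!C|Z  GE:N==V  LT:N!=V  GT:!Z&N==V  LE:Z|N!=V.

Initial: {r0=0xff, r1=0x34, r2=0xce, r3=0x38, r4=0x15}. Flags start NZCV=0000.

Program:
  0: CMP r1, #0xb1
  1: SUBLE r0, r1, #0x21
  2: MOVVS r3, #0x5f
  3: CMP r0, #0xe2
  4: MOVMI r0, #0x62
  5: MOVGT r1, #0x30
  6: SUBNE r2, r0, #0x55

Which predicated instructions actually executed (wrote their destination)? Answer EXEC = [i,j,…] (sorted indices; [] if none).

EXEC = [2,5,6]

0: ✓ CMP  NZCV=1001
1: · SUBLE
2: ✓ MOVVS  r3←0x5f
3: ✓ CMP  NZCV=0010
4: · MOVMI
5: ✓ MOVGT  r1←0x30
6: ✓ SUBNE  r2←0xaa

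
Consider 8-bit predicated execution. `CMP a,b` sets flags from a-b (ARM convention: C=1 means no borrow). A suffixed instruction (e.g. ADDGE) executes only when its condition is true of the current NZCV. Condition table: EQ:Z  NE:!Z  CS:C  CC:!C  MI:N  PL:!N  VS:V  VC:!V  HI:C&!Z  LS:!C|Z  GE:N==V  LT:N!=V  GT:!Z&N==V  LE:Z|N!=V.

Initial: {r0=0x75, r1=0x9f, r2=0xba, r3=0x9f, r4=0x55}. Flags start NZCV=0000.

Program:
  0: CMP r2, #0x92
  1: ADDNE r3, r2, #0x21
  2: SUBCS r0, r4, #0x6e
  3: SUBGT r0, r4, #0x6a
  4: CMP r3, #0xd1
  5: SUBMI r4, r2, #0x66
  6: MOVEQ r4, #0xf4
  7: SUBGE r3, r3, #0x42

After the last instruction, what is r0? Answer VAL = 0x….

[0] flags=0010 → (cmp)
[1] flags=0010 NE?T → r3=0xdb
[2] flags=0010 CS?T → r0=0xe7
[3] flags=0010 GT?T → r0=0xeb
[4] flags=0010 → (cmp)
[5] flags=0010 MI?F → skip
[6] flags=0010 EQ?F → skip
[7] flags=0010 GE?T → r3=0x99

VAL = 0xeb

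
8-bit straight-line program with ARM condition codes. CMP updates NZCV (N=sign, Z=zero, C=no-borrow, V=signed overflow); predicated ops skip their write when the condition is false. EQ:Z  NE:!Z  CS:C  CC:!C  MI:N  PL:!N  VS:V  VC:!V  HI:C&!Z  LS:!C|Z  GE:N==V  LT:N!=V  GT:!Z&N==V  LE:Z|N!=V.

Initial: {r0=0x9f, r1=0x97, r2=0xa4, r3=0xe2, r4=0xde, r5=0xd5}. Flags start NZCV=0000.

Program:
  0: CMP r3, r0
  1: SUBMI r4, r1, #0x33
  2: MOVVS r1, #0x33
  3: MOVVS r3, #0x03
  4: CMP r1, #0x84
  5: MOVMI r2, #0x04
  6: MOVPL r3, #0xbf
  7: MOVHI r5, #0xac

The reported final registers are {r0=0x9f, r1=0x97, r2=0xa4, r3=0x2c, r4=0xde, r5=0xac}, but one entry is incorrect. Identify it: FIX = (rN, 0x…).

FIX = (r3, 0xbf)

0: ✓ CMP  NZCV=0010
1: · SUBMI
2: · MOVVS
3: · MOVVS
4: ✓ CMP  NZCV=0010
5: · MOVMI
6: ✓ MOVPL  r3←0xbf
7: ✓ MOVHI  r5←0xac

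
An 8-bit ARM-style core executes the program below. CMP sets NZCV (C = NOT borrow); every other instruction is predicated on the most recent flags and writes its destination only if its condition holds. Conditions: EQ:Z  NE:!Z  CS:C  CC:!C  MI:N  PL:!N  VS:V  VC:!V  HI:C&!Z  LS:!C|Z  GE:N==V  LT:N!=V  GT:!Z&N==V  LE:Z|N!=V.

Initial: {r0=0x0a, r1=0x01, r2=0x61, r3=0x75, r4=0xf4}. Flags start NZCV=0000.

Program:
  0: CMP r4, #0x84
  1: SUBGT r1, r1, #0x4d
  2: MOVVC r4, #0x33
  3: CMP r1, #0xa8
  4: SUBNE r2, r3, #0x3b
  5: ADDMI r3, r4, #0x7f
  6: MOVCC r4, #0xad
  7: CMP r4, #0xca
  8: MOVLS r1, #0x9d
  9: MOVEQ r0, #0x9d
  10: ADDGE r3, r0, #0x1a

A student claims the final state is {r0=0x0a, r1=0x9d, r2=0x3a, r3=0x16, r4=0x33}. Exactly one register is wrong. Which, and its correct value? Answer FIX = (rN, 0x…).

FIX = (r3, 0x24)

0: ✓ CMP  NZCV=0010
1: ✓ SUBGT  r1←0xb4
2: ✓ MOVVC  r4←0x33
3: ✓ CMP  NZCV=0010
4: ✓ SUBNE  r2←0x3a
5: · ADDMI
6: · MOVCC
7: ✓ CMP  NZCV=0000
8: ✓ MOVLS  r1←0x9d
9: · MOVEQ
10: ✓ ADDGE  r3←0x24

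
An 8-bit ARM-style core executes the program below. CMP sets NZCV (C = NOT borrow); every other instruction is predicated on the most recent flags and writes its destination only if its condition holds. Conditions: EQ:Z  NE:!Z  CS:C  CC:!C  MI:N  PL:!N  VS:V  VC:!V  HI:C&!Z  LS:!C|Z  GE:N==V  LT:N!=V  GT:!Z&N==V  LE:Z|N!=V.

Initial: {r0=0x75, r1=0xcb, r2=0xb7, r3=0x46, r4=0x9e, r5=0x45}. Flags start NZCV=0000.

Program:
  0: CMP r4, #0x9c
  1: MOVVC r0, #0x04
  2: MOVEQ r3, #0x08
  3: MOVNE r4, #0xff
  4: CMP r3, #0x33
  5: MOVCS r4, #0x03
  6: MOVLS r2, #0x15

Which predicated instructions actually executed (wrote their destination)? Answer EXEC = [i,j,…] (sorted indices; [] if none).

[0] flags=0010 → (cmp)
[1] flags=0010 VC?T → r0=0x04
[2] flags=0010 EQ?F → skip
[3] flags=0010 NE?T → r4=0xff
[4] flags=0010 → (cmp)
[5] flags=0010 CS?T → r4=0x03
[6] flags=0010 LS?F → skip

EXEC = [1,3,5]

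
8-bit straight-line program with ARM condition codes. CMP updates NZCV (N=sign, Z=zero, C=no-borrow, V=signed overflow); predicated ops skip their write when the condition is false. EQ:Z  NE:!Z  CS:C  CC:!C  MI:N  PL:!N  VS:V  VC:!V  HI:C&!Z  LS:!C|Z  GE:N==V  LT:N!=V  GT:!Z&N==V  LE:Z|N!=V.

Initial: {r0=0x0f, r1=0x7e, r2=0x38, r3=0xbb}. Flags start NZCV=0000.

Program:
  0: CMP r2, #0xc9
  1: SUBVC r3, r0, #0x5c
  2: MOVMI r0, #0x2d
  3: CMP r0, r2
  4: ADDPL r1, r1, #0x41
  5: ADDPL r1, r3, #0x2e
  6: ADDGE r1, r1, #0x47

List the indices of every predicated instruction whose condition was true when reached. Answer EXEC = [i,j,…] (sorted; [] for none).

EXEC = [1]

0: ✓ CMP  NZCV=0000
1: ✓ SUBVC  r3←0xb3
2: · MOVMI
3: ✓ CMP  NZCV=1000
4: · ADDPL
5: · ADDPL
6: · ADDGE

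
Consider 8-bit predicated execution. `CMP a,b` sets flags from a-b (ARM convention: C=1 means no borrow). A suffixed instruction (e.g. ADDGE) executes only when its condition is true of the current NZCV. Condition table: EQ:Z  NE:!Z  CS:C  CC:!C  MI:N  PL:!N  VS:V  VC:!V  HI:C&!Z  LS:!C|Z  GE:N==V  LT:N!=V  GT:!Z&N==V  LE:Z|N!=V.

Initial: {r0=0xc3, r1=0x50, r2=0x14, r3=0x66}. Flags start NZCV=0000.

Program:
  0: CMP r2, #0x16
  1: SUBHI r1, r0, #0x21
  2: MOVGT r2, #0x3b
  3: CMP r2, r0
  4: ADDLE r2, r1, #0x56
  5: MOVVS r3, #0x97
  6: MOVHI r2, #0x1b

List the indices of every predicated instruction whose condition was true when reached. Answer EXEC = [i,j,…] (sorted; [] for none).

0: ✓ CMP  NZCV=1000
1: · SUBHI
2: · MOVGT
3: ✓ CMP  NZCV=0000
4: · ADDLE
5: · MOVVS
6: · MOVHI

EXEC = []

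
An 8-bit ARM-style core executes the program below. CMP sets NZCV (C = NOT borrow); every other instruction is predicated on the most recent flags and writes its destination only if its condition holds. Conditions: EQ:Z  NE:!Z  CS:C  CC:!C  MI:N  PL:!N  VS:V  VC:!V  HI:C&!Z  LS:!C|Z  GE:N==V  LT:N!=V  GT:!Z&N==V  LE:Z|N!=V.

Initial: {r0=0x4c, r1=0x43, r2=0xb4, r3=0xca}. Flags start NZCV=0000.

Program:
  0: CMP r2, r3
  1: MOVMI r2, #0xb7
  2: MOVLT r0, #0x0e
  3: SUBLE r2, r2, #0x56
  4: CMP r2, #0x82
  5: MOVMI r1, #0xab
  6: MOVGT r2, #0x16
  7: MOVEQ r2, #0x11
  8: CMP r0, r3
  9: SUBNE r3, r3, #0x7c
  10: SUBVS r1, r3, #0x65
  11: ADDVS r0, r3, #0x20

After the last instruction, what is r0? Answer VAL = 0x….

VAL = 0x0e

0: ✓ CMP  NZCV=1000
1: ✓ MOVMI  r2←0xb7
2: ✓ MOVLT  r0←0x0e
3: ✓ SUBLE  r2←0x61
4: ✓ CMP  NZCV=1001
5: ✓ MOVMI  r1←0xab
6: ✓ MOVGT  r2←0x16
7: · MOVEQ
8: ✓ CMP  NZCV=0000
9: ✓ SUBNE  r3←0x4e
10: · SUBVS
11: · ADDVS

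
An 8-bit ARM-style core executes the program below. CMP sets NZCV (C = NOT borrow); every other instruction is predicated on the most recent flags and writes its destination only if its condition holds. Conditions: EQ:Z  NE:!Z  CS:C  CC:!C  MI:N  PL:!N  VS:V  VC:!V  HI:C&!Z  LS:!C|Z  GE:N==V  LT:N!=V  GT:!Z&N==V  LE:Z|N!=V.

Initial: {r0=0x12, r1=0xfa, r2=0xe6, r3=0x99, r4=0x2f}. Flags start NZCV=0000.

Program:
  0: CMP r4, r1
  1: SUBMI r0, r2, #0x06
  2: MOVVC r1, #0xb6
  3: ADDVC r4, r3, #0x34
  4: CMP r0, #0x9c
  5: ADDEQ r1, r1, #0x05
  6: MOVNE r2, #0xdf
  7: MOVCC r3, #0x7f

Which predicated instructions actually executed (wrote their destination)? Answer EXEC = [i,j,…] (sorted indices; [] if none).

0: ✓ CMP  NZCV=0000
1: · SUBMI
2: ✓ MOVVC  r1←0xb6
3: ✓ ADDVC  r4←0xcd
4: ✓ CMP  NZCV=0000
5: · ADDEQ
6: ✓ MOVNE  r2←0xdf
7: ✓ MOVCC  r3←0x7f

EXEC = [2,3,6,7]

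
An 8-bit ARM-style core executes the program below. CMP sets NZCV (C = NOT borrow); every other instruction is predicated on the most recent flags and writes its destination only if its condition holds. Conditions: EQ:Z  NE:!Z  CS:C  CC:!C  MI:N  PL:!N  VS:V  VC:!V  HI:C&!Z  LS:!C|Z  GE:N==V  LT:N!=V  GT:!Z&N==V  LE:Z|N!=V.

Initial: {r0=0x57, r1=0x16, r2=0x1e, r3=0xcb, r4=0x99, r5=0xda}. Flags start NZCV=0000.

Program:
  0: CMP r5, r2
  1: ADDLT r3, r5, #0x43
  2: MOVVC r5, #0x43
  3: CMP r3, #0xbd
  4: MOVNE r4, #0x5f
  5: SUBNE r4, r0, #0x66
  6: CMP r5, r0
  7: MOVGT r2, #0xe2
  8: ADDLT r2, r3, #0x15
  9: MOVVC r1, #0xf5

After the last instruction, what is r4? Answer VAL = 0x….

VAL = 0xf1

[0] flags=1010 → (cmp)
[1] flags=1010 LT?T → r3=0x1d
[2] flags=1010 VC?T → r5=0x43
[3] flags=0000 → (cmp)
[4] flags=0000 NE?T → r4=0x5f
[5] flags=0000 NE?T → r4=0xf1
[6] flags=1000 → (cmp)
[7] flags=1000 GT?F → skip
[8] flags=1000 LT?T → r2=0x32
[9] flags=1000 VC?T → r1=0xf5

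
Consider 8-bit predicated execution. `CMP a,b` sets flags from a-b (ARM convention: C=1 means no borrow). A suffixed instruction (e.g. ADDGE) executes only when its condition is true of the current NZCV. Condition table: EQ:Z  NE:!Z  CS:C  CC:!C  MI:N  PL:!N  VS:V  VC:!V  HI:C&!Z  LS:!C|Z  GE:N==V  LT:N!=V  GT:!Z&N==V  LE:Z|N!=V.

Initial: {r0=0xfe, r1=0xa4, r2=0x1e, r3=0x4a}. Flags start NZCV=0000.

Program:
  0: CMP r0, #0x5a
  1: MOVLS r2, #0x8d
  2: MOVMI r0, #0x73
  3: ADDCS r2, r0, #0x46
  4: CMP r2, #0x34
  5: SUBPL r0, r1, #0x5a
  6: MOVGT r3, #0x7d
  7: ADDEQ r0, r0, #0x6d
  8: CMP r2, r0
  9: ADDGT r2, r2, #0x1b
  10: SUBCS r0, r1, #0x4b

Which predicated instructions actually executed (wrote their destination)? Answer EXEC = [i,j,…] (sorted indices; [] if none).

[0] flags=1010 → (cmp)
[1] flags=1010 LS?F → skip
[2] flags=1010 MI?T → r0=0x73
[3] flags=1010 CS?T → r2=0xb9
[4] flags=1010 → (cmp)
[5] flags=1010 PL?F → skip
[6] flags=1010 GT?F → skip
[7] flags=1010 EQ?F → skip
[8] flags=0011 → (cmp)
[9] flags=0011 GT?F → skip
[10] flags=0011 CS?T → r0=0x59

EXEC = [2,3,10]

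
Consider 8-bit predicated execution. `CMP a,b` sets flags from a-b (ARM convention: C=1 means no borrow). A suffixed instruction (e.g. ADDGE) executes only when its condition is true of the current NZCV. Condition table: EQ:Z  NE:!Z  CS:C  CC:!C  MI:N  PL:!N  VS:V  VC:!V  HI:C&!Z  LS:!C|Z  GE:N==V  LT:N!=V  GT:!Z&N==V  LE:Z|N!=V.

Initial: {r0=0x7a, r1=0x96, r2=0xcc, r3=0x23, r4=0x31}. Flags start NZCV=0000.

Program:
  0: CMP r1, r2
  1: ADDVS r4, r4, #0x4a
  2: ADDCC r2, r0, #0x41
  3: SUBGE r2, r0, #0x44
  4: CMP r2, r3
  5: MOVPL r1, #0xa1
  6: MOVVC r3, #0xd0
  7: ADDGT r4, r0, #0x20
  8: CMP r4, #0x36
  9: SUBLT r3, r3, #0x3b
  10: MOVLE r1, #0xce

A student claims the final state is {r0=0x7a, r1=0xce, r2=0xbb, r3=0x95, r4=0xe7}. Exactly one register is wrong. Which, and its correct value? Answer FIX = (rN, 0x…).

0: ✓ CMP  NZCV=1000
1: · ADDVS
2: ✓ ADDCC  r2←0xbb
3: · SUBGE
4: ✓ CMP  NZCV=1010
5: · MOVPL
6: ✓ MOVVC  r3←0xd0
7: · ADDGT
8: ✓ CMP  NZCV=1000
9: ✓ SUBLT  r3←0x95
10: ✓ MOVLE  r1←0xce

FIX = (r4, 0x31)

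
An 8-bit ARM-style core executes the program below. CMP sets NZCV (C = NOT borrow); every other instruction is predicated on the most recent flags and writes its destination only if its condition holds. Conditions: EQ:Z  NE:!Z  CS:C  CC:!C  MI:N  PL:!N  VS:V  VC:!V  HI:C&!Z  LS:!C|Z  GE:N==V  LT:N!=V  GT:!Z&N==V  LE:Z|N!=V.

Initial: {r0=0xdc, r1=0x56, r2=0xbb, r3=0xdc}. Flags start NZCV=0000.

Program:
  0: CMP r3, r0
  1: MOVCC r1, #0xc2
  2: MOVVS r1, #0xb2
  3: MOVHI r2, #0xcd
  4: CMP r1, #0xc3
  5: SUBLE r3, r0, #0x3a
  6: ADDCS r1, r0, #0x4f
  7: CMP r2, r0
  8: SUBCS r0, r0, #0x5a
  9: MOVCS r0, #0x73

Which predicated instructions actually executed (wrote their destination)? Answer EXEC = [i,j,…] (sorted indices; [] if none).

EXEC = []

[0] flags=0110 → (cmp)
[1] flags=0110 CC?F → skip
[2] flags=0110 VS?F → skip
[3] flags=0110 HI?F → skip
[4] flags=1001 → (cmp)
[5] flags=1001 LE?F → skip
[6] flags=1001 CS?F → skip
[7] flags=1000 → (cmp)
[8] flags=1000 CS?F → skip
[9] flags=1000 CS?F → skip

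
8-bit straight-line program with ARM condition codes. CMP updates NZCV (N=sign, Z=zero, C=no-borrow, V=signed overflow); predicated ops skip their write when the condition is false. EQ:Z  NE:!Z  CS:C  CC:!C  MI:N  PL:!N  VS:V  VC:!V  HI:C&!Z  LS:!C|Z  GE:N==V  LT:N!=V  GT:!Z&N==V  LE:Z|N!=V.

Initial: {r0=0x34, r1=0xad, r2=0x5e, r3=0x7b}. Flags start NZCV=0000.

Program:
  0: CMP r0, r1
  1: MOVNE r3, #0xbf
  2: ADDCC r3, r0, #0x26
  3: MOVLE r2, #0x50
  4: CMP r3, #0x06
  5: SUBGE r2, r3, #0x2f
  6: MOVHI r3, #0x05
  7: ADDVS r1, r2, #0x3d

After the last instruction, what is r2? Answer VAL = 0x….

[0] flags=1001 → (cmp)
[1] flags=1001 NE?T → r3=0xbf
[2] flags=1001 CC?T → r3=0x5a
[3] flags=1001 LE?F → skip
[4] flags=0010 → (cmp)
[5] flags=0010 GE?T → r2=0x2b
[6] flags=0010 HI?T → r3=0x05
[7] flags=0010 VS?F → skip

VAL = 0x2b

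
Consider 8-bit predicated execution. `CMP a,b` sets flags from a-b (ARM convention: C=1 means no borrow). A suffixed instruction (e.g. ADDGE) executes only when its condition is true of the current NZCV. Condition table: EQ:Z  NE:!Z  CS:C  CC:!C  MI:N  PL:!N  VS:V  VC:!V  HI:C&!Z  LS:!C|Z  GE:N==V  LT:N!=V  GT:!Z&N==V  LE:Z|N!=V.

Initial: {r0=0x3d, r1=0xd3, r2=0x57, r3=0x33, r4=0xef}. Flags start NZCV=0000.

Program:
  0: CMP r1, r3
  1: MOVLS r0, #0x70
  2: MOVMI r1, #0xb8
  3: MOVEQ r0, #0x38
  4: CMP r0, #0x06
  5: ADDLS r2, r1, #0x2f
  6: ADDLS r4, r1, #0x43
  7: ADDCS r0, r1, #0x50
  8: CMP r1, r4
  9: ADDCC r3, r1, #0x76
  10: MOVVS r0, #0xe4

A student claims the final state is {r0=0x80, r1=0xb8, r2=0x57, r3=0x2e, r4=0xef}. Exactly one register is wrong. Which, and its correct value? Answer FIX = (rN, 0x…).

FIX = (r0, 0x08)

[0] flags=1010 → (cmp)
[1] flags=1010 LS?F → skip
[2] flags=1010 MI?T → r1=0xb8
[3] flags=1010 EQ?F → skip
[4] flags=0010 → (cmp)
[5] flags=0010 LS?F → skip
[6] flags=0010 LS?F → skip
[7] flags=0010 CS?T → r0=0x08
[8] flags=1000 → (cmp)
[9] flags=1000 CC?T → r3=0x2e
[10] flags=1000 VS?F → skip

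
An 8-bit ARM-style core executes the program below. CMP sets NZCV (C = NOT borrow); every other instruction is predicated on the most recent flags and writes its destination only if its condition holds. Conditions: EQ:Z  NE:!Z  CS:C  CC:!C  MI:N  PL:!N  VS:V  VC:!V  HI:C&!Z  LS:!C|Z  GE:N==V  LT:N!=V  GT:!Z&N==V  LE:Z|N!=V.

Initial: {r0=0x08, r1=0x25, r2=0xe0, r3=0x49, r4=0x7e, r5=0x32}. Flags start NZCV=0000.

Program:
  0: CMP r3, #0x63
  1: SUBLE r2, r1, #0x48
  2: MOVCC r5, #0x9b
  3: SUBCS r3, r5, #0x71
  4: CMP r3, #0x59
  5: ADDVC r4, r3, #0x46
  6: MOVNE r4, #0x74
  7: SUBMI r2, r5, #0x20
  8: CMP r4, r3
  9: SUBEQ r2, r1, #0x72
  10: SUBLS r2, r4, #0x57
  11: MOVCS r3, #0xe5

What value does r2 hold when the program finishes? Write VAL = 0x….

[0] flags=1000 → (cmp)
[1] flags=1000 LE?T → r2=0xdd
[2] flags=1000 CC?T → r5=0x9b
[3] flags=1000 CS?F → skip
[4] flags=1000 → (cmp)
[5] flags=1000 VC?T → r4=0x8f
[6] flags=1000 NE?T → r4=0x74
[7] flags=1000 MI?T → r2=0x7b
[8] flags=0010 → (cmp)
[9] flags=0010 EQ?F → skip
[10] flags=0010 LS?F → skip
[11] flags=0010 CS?T → r3=0xe5

VAL = 0x7b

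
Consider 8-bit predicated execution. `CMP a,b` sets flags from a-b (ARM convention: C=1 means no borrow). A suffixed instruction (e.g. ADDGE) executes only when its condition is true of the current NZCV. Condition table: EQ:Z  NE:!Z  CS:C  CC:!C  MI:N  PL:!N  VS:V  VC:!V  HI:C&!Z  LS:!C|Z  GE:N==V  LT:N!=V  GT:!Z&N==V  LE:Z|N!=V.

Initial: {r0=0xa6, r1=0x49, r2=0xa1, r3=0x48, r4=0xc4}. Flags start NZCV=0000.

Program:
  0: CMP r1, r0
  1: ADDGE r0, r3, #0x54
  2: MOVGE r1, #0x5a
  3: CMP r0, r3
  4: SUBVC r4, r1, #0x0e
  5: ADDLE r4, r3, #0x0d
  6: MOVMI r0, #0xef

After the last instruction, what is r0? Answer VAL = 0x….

0: ✓ CMP  NZCV=1001
1: ✓ ADDGE  r0←0x9c
2: ✓ MOVGE  r1←0x5a
3: ✓ CMP  NZCV=0011
4: · SUBVC
5: ✓ ADDLE  r4←0x55
6: · MOVMI

VAL = 0x9c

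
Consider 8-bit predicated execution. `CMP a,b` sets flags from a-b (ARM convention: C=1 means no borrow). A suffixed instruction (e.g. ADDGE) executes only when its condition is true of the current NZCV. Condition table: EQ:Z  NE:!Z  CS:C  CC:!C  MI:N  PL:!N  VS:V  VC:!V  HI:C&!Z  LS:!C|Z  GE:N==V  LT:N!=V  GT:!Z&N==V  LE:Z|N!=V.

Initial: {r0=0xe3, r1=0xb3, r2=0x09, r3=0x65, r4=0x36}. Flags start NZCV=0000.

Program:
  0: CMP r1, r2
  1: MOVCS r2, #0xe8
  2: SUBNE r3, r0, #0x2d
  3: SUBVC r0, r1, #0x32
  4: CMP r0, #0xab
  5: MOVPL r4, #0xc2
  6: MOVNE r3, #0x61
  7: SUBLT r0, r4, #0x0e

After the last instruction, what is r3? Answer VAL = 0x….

VAL = 0x61

0: ✓ CMP  NZCV=1010
1: ✓ MOVCS  r2←0xe8
2: ✓ SUBNE  r3←0xb6
3: ✓ SUBVC  r0←0x81
4: ✓ CMP  NZCV=1000
5: · MOVPL
6: ✓ MOVNE  r3←0x61
7: ✓ SUBLT  r0←0x28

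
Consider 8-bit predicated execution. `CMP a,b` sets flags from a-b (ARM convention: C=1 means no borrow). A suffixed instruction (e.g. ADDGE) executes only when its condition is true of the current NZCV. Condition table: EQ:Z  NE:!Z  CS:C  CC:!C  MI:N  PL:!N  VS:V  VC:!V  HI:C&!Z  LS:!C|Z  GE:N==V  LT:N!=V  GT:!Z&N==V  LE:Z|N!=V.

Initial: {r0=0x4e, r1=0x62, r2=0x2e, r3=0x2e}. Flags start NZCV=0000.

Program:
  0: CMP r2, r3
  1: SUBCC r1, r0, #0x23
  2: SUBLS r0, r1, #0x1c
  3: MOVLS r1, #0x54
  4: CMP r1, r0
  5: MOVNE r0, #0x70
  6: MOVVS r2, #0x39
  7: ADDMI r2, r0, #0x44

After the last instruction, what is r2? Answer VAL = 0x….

VAL = 0x2e

[0] flags=0110 → (cmp)
[1] flags=0110 CC?F → skip
[2] flags=0110 LS?T → r0=0x46
[3] flags=0110 LS?T → r1=0x54
[4] flags=0010 → (cmp)
[5] flags=0010 NE?T → r0=0x70
[6] flags=0010 VS?F → skip
[7] flags=0010 MI?F → skip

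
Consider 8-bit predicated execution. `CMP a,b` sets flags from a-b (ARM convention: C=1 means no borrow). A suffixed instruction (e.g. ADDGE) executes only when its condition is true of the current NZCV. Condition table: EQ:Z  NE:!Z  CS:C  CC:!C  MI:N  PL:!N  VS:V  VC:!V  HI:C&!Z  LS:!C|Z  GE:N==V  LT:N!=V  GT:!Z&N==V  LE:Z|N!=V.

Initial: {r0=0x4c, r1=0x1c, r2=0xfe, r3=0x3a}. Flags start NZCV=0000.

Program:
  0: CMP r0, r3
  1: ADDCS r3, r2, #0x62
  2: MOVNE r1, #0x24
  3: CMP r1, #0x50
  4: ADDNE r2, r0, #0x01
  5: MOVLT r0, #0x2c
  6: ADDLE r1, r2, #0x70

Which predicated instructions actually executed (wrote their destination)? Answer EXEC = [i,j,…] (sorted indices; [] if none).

[0] flags=0010 → (cmp)
[1] flags=0010 CS?T → r3=0x60
[2] flags=0010 NE?T → r1=0x24
[3] flags=1000 → (cmp)
[4] flags=1000 NE?T → r2=0x4d
[5] flags=1000 LT?T → r0=0x2c
[6] flags=1000 LE?T → r1=0xbd

EXEC = [1,2,4,5,6]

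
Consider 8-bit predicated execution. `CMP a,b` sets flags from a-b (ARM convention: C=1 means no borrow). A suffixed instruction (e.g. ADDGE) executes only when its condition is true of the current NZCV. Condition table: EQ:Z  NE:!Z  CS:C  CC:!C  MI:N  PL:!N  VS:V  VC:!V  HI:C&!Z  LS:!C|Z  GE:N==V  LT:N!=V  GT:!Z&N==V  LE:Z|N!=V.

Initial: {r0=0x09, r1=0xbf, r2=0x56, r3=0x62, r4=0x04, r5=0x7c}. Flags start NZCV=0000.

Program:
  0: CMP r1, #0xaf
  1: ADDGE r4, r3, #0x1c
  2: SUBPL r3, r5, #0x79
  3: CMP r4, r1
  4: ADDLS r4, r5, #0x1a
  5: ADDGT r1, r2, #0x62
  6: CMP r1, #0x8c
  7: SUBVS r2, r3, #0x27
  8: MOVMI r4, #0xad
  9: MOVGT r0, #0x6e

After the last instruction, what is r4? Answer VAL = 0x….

VAL = 0x96

[0] flags=0010 → (cmp)
[1] flags=0010 GE?T → r4=0x7e
[2] flags=0010 PL?T → r3=0x03
[3] flags=1001 → (cmp)
[4] flags=1001 LS?T → r4=0x96
[5] flags=1001 GT?T → r1=0xb8
[6] flags=0010 → (cmp)
[7] flags=0010 VS?F → skip
[8] flags=0010 MI?F → skip
[9] flags=0010 GT?T → r0=0x6e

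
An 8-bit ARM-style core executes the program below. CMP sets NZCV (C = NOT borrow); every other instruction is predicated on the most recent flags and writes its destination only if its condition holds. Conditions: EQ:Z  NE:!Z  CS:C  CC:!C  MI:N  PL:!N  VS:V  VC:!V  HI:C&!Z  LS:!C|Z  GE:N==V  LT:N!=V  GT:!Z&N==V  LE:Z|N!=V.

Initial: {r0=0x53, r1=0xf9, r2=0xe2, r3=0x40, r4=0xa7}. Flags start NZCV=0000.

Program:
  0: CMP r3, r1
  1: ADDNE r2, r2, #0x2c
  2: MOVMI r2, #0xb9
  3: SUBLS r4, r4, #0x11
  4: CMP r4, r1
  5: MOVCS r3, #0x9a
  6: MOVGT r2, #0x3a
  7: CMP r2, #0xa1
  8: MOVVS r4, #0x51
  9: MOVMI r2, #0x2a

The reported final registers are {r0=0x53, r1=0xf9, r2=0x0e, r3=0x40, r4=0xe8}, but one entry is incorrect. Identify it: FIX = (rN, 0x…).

FIX = (r4, 0x96)

[0] flags=0000 → (cmp)
[1] flags=0000 NE?T → r2=0x0e
[2] flags=0000 MI?F → skip
[3] flags=0000 LS?T → r4=0x96
[4] flags=1000 → (cmp)
[5] flags=1000 CS?F → skip
[6] flags=1000 GT?F → skip
[7] flags=0000 → (cmp)
[8] flags=0000 VS?F → skip
[9] flags=0000 MI?F → skip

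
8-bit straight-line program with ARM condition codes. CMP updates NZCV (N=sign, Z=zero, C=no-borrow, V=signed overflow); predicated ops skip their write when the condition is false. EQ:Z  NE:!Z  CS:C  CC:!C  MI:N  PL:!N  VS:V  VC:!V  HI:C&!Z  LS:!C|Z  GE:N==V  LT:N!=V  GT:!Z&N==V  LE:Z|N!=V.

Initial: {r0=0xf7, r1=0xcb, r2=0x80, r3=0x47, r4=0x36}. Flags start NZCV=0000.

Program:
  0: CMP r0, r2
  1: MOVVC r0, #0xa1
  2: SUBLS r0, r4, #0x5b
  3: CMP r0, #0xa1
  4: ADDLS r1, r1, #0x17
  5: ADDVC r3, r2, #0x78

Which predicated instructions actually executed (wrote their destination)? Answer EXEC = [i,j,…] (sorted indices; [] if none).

0: ✓ CMP  NZCV=0010
1: ✓ MOVVC  r0←0xa1
2: · SUBLS
3: ✓ CMP  NZCV=0110
4: ✓ ADDLS  r1←0xe2
5: ✓ ADDVC  r3←0xf8

EXEC = [1,4,5]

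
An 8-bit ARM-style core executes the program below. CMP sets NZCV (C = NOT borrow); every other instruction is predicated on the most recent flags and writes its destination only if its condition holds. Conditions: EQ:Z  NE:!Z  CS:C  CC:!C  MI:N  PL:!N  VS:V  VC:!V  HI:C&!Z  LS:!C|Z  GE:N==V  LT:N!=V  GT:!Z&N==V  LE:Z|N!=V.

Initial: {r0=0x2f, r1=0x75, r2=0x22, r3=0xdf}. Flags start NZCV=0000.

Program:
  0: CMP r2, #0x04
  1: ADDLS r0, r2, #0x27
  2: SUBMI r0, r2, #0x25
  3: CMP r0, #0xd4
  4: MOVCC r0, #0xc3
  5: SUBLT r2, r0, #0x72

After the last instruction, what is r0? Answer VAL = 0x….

0: ✓ CMP  NZCV=0010
1: · ADDLS
2: · SUBMI
3: ✓ CMP  NZCV=0000
4: ✓ MOVCC  r0←0xc3
5: · SUBLT

VAL = 0xc3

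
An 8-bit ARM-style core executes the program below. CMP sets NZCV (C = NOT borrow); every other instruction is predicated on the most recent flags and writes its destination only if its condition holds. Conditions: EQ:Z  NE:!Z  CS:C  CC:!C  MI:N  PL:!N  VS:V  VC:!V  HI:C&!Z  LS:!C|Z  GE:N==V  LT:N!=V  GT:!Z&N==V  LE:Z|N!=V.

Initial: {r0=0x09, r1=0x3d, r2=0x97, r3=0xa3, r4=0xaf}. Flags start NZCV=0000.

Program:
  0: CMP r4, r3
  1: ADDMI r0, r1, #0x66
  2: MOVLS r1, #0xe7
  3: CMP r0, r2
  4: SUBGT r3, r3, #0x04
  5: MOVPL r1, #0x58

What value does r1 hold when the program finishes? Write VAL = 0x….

VAL = 0x58

[0] flags=0010 → (cmp)
[1] flags=0010 MI?F → skip
[2] flags=0010 LS?F → skip
[3] flags=0000 → (cmp)
[4] flags=0000 GT?T → r3=0x9f
[5] flags=0000 PL?T → r1=0x58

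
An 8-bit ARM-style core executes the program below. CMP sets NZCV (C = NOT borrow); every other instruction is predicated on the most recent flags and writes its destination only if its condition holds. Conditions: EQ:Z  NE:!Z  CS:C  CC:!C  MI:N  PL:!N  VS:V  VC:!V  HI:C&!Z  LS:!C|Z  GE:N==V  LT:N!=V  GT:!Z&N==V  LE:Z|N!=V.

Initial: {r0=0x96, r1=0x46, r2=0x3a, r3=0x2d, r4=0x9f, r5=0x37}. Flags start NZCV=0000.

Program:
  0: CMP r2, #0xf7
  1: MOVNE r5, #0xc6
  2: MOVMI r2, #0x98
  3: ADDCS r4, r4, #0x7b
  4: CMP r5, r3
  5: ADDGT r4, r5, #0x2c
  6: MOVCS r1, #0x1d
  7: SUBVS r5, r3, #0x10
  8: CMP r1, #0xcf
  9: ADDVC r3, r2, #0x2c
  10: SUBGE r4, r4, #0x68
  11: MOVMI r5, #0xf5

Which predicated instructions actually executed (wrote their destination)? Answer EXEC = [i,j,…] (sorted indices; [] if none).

0: ✓ CMP  NZCV=0000
1: ✓ MOVNE  r5←0xc6
2: · MOVMI
3: · ADDCS
4: ✓ CMP  NZCV=1010
5: · ADDGT
6: ✓ MOVCS  r1←0x1d
7: · SUBVS
8: ✓ CMP  NZCV=0000
9: ✓ ADDVC  r3←0x66
10: ✓ SUBGE  r4←0x37
11: · MOVMI

EXEC = [1,6,9,10]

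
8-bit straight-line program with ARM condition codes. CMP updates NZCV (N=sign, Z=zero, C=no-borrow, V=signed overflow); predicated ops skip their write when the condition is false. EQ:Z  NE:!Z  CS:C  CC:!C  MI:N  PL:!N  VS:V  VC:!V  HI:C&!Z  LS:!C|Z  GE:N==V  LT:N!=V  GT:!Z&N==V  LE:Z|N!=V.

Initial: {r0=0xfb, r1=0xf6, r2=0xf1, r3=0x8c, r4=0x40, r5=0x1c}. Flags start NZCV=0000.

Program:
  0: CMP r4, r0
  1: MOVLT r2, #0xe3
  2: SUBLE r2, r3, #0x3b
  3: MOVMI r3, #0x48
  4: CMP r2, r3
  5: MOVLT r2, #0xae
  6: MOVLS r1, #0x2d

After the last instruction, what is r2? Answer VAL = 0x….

[0] flags=0000 → (cmp)
[1] flags=0000 LT?F → skip
[2] flags=0000 LE?F → skip
[3] flags=0000 MI?F → skip
[4] flags=0010 → (cmp)
[5] flags=0010 LT?F → skip
[6] flags=0010 LS?F → skip

VAL = 0xf1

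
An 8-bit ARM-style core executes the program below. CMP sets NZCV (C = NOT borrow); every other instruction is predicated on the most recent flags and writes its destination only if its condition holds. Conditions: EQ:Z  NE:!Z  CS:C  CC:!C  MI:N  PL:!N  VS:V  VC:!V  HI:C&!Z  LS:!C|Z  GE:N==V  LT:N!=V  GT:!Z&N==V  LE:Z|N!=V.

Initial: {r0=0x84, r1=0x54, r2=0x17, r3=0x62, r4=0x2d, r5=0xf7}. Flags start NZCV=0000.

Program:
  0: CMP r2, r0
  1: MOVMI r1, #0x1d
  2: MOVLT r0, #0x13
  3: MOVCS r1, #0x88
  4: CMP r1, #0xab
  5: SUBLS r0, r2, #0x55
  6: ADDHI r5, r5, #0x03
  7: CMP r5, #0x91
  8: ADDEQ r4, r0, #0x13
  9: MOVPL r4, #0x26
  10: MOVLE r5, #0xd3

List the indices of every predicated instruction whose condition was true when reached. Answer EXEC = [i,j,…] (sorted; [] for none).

EXEC = [1,5,9]

[0] flags=1001 → (cmp)
[1] flags=1001 MI?T → r1=0x1d
[2] flags=1001 LT?F → skip
[3] flags=1001 CS?F → skip
[4] flags=0000 → (cmp)
[5] flags=0000 LS?T → r0=0xc2
[6] flags=0000 HI?F → skip
[7] flags=0010 → (cmp)
[8] flags=0010 EQ?F → skip
[9] flags=0010 PL?T → r4=0x26
[10] flags=0010 LE?F → skip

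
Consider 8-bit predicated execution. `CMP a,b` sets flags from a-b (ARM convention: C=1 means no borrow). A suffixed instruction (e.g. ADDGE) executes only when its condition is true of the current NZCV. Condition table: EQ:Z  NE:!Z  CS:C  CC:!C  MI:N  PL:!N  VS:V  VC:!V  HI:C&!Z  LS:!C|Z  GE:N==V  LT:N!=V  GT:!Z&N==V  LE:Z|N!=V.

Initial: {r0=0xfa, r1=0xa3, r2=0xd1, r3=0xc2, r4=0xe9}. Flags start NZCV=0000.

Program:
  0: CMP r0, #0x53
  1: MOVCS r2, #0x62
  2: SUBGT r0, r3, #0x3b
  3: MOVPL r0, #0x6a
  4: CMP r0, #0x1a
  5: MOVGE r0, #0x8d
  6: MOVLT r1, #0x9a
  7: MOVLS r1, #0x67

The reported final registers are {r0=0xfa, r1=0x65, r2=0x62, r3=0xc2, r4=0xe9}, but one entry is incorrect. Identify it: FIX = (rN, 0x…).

FIX = (r1, 0x9a)

0: ✓ CMP  NZCV=1010
1: ✓ MOVCS  r2←0x62
2: · SUBGT
3: · MOVPL
4: ✓ CMP  NZCV=1010
5: · MOVGE
6: ✓ MOVLT  r1←0x9a
7: · MOVLS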